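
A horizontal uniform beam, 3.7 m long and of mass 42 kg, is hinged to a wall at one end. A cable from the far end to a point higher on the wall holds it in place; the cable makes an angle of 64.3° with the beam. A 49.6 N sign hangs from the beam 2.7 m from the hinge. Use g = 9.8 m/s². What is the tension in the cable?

Take torques about the hinge: T sin 64.3° · 3.7 = 42×9.8×1.85 + 49.6×2.7 = 895.38 N·m.
So T = 895.38 / (0.9011 × 3.7) = 268.56 N.

T ≈ 269 N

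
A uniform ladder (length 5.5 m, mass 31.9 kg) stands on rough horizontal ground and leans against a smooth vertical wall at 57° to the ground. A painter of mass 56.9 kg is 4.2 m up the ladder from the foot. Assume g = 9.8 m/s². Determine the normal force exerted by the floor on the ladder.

N_floor ≈ 870 N

ΣF_y = 0: N_floor = 31.9×9.8 + 56.9×9.8 = 870.24 N.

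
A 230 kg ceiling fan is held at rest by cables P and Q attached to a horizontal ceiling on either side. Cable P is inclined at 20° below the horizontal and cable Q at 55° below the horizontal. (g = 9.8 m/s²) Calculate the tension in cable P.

T_P ≈ 1340 N

Weight W = 230 × 9.8 = 2254 N acts straight down.
Horizontal: T_P cos 20° = T_Q cos 55°  →  T_Q = 1.638 T_P.
Vertical: T_P sin 20° + T_Q sin 55° = 2254.
Substituting the horizontal relation into the vertical equation gives 1.684 T_P = 2254, so T_P = 1338 N.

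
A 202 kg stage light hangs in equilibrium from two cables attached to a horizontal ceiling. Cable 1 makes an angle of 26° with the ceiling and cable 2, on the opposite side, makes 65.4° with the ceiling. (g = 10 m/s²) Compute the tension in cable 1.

Weight W = 202 × 10 = 2020 N acts straight down.
Horizontal: T_1 cos 26° = T_2 cos 65.4°  →  T_2 = 2.159 T_1.
Vertical: T_1 sin 26° + T_2 sin 65.4° = 2020.
Substituting the horizontal relation into the vertical equation gives 2.402 T_1 = 2020, so T_1 = 841.1 N.

T_1 ≈ 841 N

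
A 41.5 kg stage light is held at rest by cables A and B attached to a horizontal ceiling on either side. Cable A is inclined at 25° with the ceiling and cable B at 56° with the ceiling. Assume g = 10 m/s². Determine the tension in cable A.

T_A ≈ 235 N

Weight W = 41.5 × 10 = 415 N acts straight down.
Horizontal: T_A cos 25° = T_B cos 56°  →  T_B = 1.621 T_A.
Vertical: T_A sin 25° + T_B sin 56° = 415.
Substituting the horizontal relation into the vertical equation gives 1.766 T_A = 415, so T_A = 235 N.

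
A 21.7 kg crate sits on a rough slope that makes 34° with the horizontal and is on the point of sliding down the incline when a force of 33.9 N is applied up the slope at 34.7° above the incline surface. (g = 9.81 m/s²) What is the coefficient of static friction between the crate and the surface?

μ ≈ 0.580

On the verge of sliding down the incline, friction is at its maximum μN and acts up the slope.
Perpendicular to incline: N = W cos 34° − P sin 34.7° = 176.5 − 19.3 = 157.2 N.
Along incline: P cos 34.7° + μN = W sin 34° → μ = (W sin 34° − P cos 34.7°) / N = 0.58.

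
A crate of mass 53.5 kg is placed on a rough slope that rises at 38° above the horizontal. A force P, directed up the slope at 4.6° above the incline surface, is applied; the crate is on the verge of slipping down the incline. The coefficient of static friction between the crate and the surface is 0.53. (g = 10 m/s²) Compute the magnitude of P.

On the verge of sliding down the incline, friction equals μN and acts up the slope.
Perpendicular: N + P sin 4.6° = W cos 38° = 421.6 N.
Along incline: P cos 4.6° + μN = W sin 38° with W sin 38° = 329.4 N.
Solving the pair for P and N: P = 111 N, N = 412.7 N (and f = μN = 218.7 N).

P ≈ 111 N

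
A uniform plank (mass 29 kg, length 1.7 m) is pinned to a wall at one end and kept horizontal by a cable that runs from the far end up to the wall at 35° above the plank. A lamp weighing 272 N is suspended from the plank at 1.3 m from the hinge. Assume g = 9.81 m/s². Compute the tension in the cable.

T ≈ 611 N

Take torques about the hinge: T sin 35° · 1.7 = 29×9.81×0.85 + 272×1.3 = 595.42 N·m.
So T = 595.42 / (0.5736 × 1.7) = 610.63 N.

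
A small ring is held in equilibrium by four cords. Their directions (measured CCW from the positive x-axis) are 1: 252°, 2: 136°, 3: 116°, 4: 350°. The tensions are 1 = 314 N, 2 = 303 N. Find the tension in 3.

T_3 ≈ 175 N

Resolve: ΣF_x = 314 cos 252° + 303 cos 136° + T_3 cos 116° + T_4 cos 350° = 0.
        ΣF_y = 314 sin 252° + 303 sin 136° + T_3 sin 116° + T_4 sin 350° = 0.
The known terms sum to (-315, -88.15) N, so -0.4384 T_3 + 0.9848 T_4 = 315 and 0.8988 T_3 − 0.1736 T_4 = 88.15.
Solving simultaneously: T_3 = 174.9 N, T_4 = 397.7 N.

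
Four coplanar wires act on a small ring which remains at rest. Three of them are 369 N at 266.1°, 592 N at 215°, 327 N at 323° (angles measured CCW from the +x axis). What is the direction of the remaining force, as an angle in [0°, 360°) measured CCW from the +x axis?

θ ≈ 74.6°

Sum the known components: ΣF_x = -248.9 N, ΣF_y = -904.5 N.
For equilibrium the remaining force must supply (−ΣF_x, −ΣF_y) = (248.9, 904.5) N.
Magnitude = √((248.9)² + (904.5)²) = 938.1 N; direction = atan2(904.5, 248.9) = 74.6°.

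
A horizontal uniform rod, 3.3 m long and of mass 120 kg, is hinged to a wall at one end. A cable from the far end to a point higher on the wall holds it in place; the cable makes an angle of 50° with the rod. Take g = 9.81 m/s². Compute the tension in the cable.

T ≈ 768 N

Take torques about the hinge: T sin 50° · 3.3 = 120×9.81×1.65 = 1942.4 N·m.
So T = 1942.4 / (0.7660 × 3.3) = 768.36 N.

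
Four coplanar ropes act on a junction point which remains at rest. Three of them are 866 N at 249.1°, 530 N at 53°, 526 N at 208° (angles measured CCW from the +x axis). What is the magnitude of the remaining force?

F ≈ 779 N

Sum the known components: ΣF_x = -454.4 N, ΣF_y = -632.7 N.
For equilibrium the remaining force must supply (−ΣF_x, −ΣF_y) = (454.4, 632.7) N.
Magnitude = √((454.4)² + (632.7)²) = 779 N; direction = atan2(632.7, 454.4) = 54.3°.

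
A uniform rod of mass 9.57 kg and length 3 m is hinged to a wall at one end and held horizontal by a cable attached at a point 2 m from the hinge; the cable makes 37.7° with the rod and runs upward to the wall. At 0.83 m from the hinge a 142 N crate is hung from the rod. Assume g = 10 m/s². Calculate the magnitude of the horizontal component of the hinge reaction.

Take torques about the hinge: T sin 37.7° · 2 = 9.57×10×1.5 + 142×0.83 = 261.41 N·m.
So T = 261.41 / (0.6115 × 2) = 213.74 N.
ΣF_x = 0: H_x = T cos 37.7° = 169.11 N.

H_x ≈ 169 N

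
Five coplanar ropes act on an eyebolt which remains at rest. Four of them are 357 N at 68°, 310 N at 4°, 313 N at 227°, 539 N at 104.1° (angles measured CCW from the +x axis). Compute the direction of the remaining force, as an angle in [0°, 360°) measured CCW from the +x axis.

θ ≈ 261°

Sum the known components: ΣF_x = 98.21 N, ΣF_y = 646.5 N.
For equilibrium the remaining force must supply (−ΣF_x, −ΣF_y) = (-98.21, -646.5) N.
Magnitude = √((-98.21)² + (-646.5)²) = 653.9 N; direction = atan2(-646.5, -98.21) = 261.4°.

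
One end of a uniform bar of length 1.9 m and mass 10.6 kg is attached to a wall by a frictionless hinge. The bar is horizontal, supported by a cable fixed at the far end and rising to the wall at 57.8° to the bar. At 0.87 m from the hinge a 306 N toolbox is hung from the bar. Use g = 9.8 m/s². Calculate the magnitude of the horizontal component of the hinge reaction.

H_x ≈ 121 N

Take torques about the hinge: T sin 57.8° · 1.9 = 10.6×9.8×0.95 + 306×0.87 = 364.91 N·m.
So T = 364.91 / (0.8462 × 1.9) = 226.96 N.
ΣF_x = 0: H_x = T cos 57.8° = 120.94 N.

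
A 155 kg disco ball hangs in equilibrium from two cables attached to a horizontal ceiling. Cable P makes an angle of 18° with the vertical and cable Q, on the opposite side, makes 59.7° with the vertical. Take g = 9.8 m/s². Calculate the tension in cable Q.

Angles from the horizontal: cable P is 90° − 18° = 72°, cable Q is 90° − 59.7° = 30.3°.
Weight W = 155 × 9.8 = 1519 N acts straight down.
Horizontal: T_P cos 72° = T_Q cos 30.3°  →  T_P = 2.794 T_Q.
Vertical: T_P sin 72° + T_Q sin 30.3° = 1519.
Substituting the horizontal relation into the vertical equation gives 3.162 T_Q = 1519, so T_Q = 480.4 N.

T_Q ≈ 480 N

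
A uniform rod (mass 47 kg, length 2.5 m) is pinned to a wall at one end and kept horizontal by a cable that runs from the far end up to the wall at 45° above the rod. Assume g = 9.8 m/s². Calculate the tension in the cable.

T ≈ 326 N

Take torques about the hinge: T sin 45° · 2.5 = 47×9.8×1.25 = 575.75 N·m.
So T = 575.75 / (0.7071 × 2.5) = 325.69 N.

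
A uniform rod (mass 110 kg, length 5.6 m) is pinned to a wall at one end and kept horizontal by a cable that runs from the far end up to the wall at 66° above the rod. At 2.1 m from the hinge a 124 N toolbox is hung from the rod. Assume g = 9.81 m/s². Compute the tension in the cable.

T ≈ 642 N

Take torques about the hinge: T sin 66° · 5.6 = 110×9.81×2.8 + 124×2.1 = 3281.9 N·m.
So T = 3281.9 / (0.9135 × 5.6) = 641.51 N.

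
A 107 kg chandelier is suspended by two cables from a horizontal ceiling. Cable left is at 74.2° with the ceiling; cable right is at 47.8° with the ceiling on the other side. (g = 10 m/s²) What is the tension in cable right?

T_right ≈ 344 N

Weight W = 107 × 10 = 1070 N acts straight down.
Horizontal: T_left cos 74.2° = T_right cos 47.8°  →  T_left = 2.467 T_right.
Vertical: T_left sin 74.2° + T_right sin 47.8° = 1070.
Substituting the horizontal relation into the vertical equation gives 3.115 T_right = 1070, so T_right = 343.5 N.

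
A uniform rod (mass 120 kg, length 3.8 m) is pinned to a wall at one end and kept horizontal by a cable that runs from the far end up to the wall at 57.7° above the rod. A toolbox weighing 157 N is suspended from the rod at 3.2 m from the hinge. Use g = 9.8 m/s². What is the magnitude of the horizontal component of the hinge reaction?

Take torques about the hinge: T sin 57.7° · 3.8 = 120×9.8×1.9 + 157×3.2 = 2736.8 N·m.
So T = 2736.8 / (0.8453 × 3.8) = 852.06 N.
ΣF_x = 0: H_x = T cos 57.7° = 455.3 N.

H_x ≈ 455 N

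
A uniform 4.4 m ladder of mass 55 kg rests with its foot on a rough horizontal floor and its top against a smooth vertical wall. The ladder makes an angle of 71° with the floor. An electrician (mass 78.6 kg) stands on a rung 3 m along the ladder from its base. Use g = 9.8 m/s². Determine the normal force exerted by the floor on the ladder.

N_floor ≈ 1310 N

ΣF_y = 0: N_floor = 55×9.8 + 78.6×9.8 = 1309.3 N.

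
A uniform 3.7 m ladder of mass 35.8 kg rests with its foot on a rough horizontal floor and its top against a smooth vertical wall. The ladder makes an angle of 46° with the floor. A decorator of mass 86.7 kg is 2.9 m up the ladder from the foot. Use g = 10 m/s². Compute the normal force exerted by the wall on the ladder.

Torques about the foot: N_wall · 3.7 sin 46° = 35.8×10×1.85 cos 46° + 86.7×10×2.9 cos 46° → N_wall = 829.08 N.

N_wall ≈ 829 N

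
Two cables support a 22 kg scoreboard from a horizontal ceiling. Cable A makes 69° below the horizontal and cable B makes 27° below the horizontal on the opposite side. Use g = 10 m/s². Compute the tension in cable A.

Weight W = 22 × 10 = 220 N acts straight down.
Horizontal: T_A cos 69° = T_B cos 27°  →  T_B = 0.4022 T_A.
Vertical: T_A sin 69° + T_B sin 27° = 220.
Substituting the horizontal relation into the vertical equation gives 1.116 T_A = 220, so T_A = 197.1 N.

T_A ≈ 197 N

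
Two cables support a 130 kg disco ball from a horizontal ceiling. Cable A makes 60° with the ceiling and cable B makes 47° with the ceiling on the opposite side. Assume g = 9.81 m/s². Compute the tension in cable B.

T_B ≈ 667 N

Weight W = 130 × 9.81 = 1275 N acts straight down.
Horizontal: T_A cos 60° = T_B cos 47°  →  T_A = 1.364 T_B.
Vertical: T_A sin 60° + T_B sin 47° = 1275.
Substituting the horizontal relation into the vertical equation gives 1.913 T_B = 1275, so T_B = 666.8 N.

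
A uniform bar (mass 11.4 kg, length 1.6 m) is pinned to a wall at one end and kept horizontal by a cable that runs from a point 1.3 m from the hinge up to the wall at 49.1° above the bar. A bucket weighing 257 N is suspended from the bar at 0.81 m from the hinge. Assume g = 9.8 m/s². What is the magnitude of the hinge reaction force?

Take torques about the hinge: T sin 49.1° · 1.3 = 11.4×9.8×0.8 + 257×0.81 = 297.55 N·m.
So T = 297.55 / (0.7559 × 1.3) = 302.81 N.
ΣF_x = 0: H_x = T cos 49.1° = 198.26 N.
ΣF_y = 0: H_y = (11.4×9.8 + 257) − T sin 49.1° = 368.72 − 228.88 = 139.84 N.
|H| = √(H_x² + H_y²) = √((198.26)² + (139.84)²) = 242.62 N.

|H| ≈ 243 N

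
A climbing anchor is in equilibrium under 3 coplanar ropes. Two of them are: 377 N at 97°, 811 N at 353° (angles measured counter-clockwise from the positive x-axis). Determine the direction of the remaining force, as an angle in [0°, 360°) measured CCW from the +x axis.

θ ≈ 200°

Sum the known components: ΣF_x = 759 N, ΣF_y = 275.4 N.
For equilibrium the remaining force must supply (−ΣF_x, −ΣF_y) = (-759, -275.4) N.
Magnitude = √((-759)² + (-275.4)²) = 807.4 N; direction = atan2(-275.4, -759) = 199.9°.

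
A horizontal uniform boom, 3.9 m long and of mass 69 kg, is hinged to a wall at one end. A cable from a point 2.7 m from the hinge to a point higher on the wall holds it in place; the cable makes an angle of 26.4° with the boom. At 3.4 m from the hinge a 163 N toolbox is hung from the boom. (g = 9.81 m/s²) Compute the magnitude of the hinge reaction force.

Take torques about the hinge: T sin 26.4° · 2.7 = 69×9.81×1.95 + 163×3.4 = 1874.1 N·m.
So T = 1874.1 / (0.4446 × 2.7) = 1561.1 N.
ΣF_x = 0: H_x = T cos 26.4° = 1398.3 N.
ΣF_y = 0: H_y = (69×9.81 + 163) − T sin 26.4° = 839.89 − 694.12 = 145.77 N.
|H| = √(H_x² + H_y²) = √((1398.3)² + (145.77)²) = 1405.9 N.

|H| ≈ 1410 N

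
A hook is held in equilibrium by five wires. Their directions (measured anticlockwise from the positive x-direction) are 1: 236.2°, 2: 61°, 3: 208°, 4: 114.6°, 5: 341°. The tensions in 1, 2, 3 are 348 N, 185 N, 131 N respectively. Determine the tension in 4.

T_4 ≈ 345 N

Resolve: ΣF_x = 348 cos 236.2° + 185 cos 61° + 131 cos 208° + T_4 cos 114.6° + T_5 cos 341° = 0.
        ΣF_y = 348 sin 236.2° + 185 sin 61° + 131 sin 208° + T_4 sin 114.6° + T_5 sin 341° = 0.
The known terms sum to (-219.6, -188.9) N, so -0.4163 T_4 + 0.9455 T_5 = 219.6 and 0.9092 T_4 − 0.3256 T_5 = 188.9.
Solving simultaneously: T_4 = 345.3 N, T_5 = 384.3 N.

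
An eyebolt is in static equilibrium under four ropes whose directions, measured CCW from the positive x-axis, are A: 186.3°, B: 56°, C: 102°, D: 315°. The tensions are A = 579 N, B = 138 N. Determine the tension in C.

T_C ≈ 581 N

Resolve: ΣF_x = 579 cos 186.3° + 138 cos 56° + T_C cos 102° + T_D cos 315° = 0.
        ΣF_y = 579 sin 186.3° + 138 sin 56° + T_C sin 102° + T_D sin 315° = 0.
The known terms sum to (-498.3, 50.87) N, so -0.2079 T_C + 0.7071 T_D = 498.3 and 0.9781 T_C − 0.7071 T_D = -50.87.
Solving simultaneously: T_C = 580.9 N, T_D = 875.6 N.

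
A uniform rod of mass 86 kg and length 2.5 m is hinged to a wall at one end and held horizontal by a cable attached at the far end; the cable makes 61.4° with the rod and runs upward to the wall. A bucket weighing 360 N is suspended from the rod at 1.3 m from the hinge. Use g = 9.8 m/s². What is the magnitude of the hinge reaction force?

Take torques about the hinge: T sin 61.4° · 2.5 = 86×9.8×1.25 + 360×1.3 = 1521.5 N·m.
So T = 1521.5 / (0.8780 × 2.5) = 693.18 N.
ΣF_x = 0: H_x = T cos 61.4° = 331.82 N.
ΣF_y = 0: H_y = (86×9.8 + 360) − T sin 61.4° = 1202.8 − 608.6 = 594.2 N.
|H| = √(H_x² + H_y²) = √((331.82)² + (594.2)²) = 680.57 N.

|H| ≈ 681 N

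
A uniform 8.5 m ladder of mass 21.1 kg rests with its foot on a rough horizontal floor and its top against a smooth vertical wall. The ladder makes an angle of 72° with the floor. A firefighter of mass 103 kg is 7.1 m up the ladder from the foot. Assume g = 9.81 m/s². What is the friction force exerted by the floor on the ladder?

Torques about the foot: N_wall · 8.5 sin 72° = 21.1×9.81×4.25 cos 72° + 103×9.81×7.1 cos 72° → N_wall = 307.86 N.
ΣF_x = 0: f_floor = N_wall = 307.86 N.

f ≈ 308 N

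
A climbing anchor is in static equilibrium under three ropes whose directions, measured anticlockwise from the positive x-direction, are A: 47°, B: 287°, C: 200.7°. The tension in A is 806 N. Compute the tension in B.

T_B ≈ 358 N

Resolve: ΣF_x = 806 cos 47° + T_B cos 287° + T_C cos 200.7° = 0.
        ΣF_y = 806 sin 47° + T_B sin 287° + T_C sin 200.7° = 0.
The known terms sum to (549.7, 589.5) N, so 0.2924 T_B − 0.9354 T_C = -549.7 and -0.9563 T_B − 0.3535 T_C = -589.5.
Solving simultaneously: T_B = 357.9 N, T_C = 699.5 N.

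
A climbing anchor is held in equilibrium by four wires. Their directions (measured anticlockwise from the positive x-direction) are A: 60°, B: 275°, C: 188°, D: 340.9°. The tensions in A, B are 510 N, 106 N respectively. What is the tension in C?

Resolve: ΣF_x = 510 cos 60° + 106 cos 275° + T_C cos 188° + T_D cos 340.9° = 0.
        ΣF_y = 510 sin 60° + 106 sin 275° + T_C sin 188° + T_D sin 340.9° = 0.
The known terms sum to (264.2, 336.1) N, so -0.9903 T_C + 0.9449 T_D = -264.2 and -0.1392 T_C − 0.3272 T_D = -336.1.
Solving simultaneously: T_C = 886.9 N, T_D = 649.8 N.

T_C ≈ 887 N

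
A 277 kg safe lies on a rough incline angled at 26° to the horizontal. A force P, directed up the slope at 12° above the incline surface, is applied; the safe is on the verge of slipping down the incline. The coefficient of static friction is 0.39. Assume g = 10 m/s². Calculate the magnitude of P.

P ≈ 271 N

On the verge of sliding down the incline, friction equals μN and acts up the slope.
Perpendicular: N + P sin 12° = W cos 26° = 2490 N.
Along incline: P cos 12° + μN = W sin 26° with W sin 26° = 1214 N.
Solving the pair for P and N: P = 271.2 N, N = 2433 N (and f = μN = 949 N).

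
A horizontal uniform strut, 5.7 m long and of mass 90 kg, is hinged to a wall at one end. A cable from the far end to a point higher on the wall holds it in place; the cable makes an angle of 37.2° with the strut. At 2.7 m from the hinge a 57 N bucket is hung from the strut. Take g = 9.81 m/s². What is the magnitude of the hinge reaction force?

Take torques about the hinge: T sin 37.2° · 5.7 = 90×9.81×2.85 + 57×2.7 = 2670.2 N·m.
So T = 2670.2 / (0.6046 × 5.7) = 774.81 N.
ΣF_x = 0: H_x = T cos 37.2° = 617.16 N.
ΣF_y = 0: H_y = (90×9.81 + 57) − T sin 37.2° = 939.9 − 468.45 = 471.45 N.
|H| = √(H_x² + H_y²) = √((617.16)² + (471.45)²) = 776.63 N.

|H| ≈ 777 N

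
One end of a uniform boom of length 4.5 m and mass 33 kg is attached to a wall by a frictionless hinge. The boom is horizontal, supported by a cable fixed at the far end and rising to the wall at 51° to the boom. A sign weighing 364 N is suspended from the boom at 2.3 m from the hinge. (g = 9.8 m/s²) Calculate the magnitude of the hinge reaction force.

|H| ≈ 441 N

Take torques about the hinge: T sin 51° · 4.5 = 33×9.8×2.25 + 364×2.3 = 1564.8 N·m.
So T = 1564.8 / (0.7771 × 4.5) = 447.46 N.
ΣF_x = 0: H_x = T cos 51° = 281.6 N.
ΣF_y = 0: H_y = (33×9.8 + 364) − T sin 51° = 687.4 − 347.74 = 339.66 N.
|H| = √(H_x² + H_y²) = √((281.6)² + (339.66)²) = 441.21 N.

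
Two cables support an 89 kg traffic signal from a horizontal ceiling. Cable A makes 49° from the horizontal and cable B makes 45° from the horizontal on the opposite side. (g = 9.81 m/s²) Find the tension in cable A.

T_A ≈ 619 N

Weight W = 89 × 9.81 = 873.1 N acts straight down.
Horizontal: T_A cos 49° = T_B cos 45°  →  T_B = 0.9278 T_A.
Vertical: T_A sin 49° + T_B sin 45° = 873.1.
Substituting the horizontal relation into the vertical equation gives 1.411 T_A = 873.1, so T_A = 618.9 N.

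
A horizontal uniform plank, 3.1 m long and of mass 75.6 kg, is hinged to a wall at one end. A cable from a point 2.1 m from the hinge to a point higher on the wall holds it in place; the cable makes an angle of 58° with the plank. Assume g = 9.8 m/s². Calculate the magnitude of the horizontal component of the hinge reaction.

Take torques about the hinge: T sin 58° · 2.1 = 75.6×9.8×1.55 = 1148.4 N·m.
So T = 1148.4 / (0.8480 × 2.1) = 644.82 N.
ΣF_x = 0: H_x = T cos 58° = 341.7 N.

H_x ≈ 342 N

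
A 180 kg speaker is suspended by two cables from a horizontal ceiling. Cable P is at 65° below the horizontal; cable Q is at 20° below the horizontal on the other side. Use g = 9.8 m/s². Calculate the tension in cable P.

Weight W = 180 × 9.8 = 1764 N acts straight down.
Horizontal: T_P cos 65° = T_Q cos 20°  →  T_Q = 0.4497 T_P.
Vertical: T_P sin 65° + T_Q sin 20° = 1764.
Substituting the horizontal relation into the vertical equation gives 1.06 T_P = 1764, so T_P = 1664 N.

T_P ≈ 1660 N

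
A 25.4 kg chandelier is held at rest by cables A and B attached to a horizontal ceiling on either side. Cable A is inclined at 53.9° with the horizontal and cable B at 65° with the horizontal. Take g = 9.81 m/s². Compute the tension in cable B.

Weight W = 25.4 × 9.81 = 249.2 N acts straight down.
Horizontal: T_A cos 53.9° = T_B cos 65°  →  T_A = 0.7173 T_B.
Vertical: T_A sin 53.9° + T_B sin 65° = 249.2.
Substituting the horizontal relation into the vertical equation gives 1.486 T_B = 249.2, so T_B = 167.7 N.

T_B ≈ 168 N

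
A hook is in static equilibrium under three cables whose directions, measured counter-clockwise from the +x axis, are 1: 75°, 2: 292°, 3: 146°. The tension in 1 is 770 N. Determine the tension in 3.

Resolve: ΣF_x = 770 cos 75° + T_2 cos 292° + T_3 cos 146° = 0.
        ΣF_y = 770 sin 75° + T_2 sin 292° + T_3 sin 146° = 0.
The known terms sum to (199.3, 743.8) N, so 0.3746 T_2 − 0.8290 T_3 = -199.3 and -0.9272 T_2 + 0.5592 T_3 = -743.8.
Solving simultaneously: T_2 = 1302 N, T_3 = 828.7 N.

T_3 ≈ 829 N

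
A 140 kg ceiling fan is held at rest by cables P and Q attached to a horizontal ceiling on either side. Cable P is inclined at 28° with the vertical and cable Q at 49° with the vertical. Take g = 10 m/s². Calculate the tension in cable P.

Angles from the horizontal: cable P is 90° − 28° = 62°, cable Q is 90° − 49° = 41°.
Weight W = 140 × 10 = 1400 N acts straight down.
Horizontal: T_P cos 62° = T_Q cos 41°  →  T_Q = 0.6221 T_P.
Vertical: T_P sin 62° + T_Q sin 41° = 1400.
Substituting the horizontal relation into the vertical equation gives 1.291 T_P = 1400, so T_P = 1084 N.

T_P ≈ 1080 N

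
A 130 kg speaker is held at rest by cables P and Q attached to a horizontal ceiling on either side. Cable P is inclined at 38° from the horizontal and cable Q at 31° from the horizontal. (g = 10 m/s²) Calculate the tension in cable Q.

T_Q ≈ 1100 N

Weight W = 130 × 10 = 1300 N acts straight down.
Horizontal: T_P cos 38° = T_Q cos 31°  →  T_P = 1.088 T_Q.
Vertical: T_P sin 38° + T_Q sin 31° = 1300.
Substituting the horizontal relation into the vertical equation gives 1.185 T_Q = 1300, so T_Q = 1097 N.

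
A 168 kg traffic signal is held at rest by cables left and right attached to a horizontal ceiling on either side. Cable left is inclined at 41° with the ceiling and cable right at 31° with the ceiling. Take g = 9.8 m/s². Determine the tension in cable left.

T_left ≈ 1480 N

Weight W = 168 × 9.8 = 1646 N acts straight down.
Horizontal: T_left cos 41° = T_right cos 31°  →  T_right = 0.8805 T_left.
Vertical: T_left sin 41° + T_right sin 31° = 1646.
Substituting the horizontal relation into the vertical equation gives 1.11 T_left = 1646, so T_left = 1484 N.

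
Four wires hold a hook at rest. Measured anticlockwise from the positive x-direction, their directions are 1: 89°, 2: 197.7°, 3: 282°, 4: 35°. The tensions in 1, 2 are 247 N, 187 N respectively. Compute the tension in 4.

T_4 ≈ 142 N

Resolve: ΣF_x = 247 cos 89° + 187 cos 197.7° + T_3 cos 282° + T_4 cos 35° = 0.
        ΣF_y = 247 sin 89° + 187 sin 197.7° + T_3 sin 282° + T_4 sin 35° = 0.
The known terms sum to (-173.8, 190.1) N, so 0.2079 T_3 + 0.8192 T_4 = 173.8 and -0.9781 T_3 + 0.5736 T_4 = -190.1.
Solving simultaneously: T_3 = 277.5 N, T_4 = 141.8 N.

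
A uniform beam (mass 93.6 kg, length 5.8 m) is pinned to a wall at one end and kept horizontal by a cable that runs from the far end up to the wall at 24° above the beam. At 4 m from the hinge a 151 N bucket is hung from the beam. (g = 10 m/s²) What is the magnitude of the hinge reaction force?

Take torques about the hinge: T sin 24° · 5.8 = 93.6×10×2.9 + 151×4 = 3318.4 N·m.
So T = 3318.4 / (0.4067 × 5.8) = 1406.7 N.
ΣF_x = 0: H_x = T cos 24° = 1285 N.
ΣF_y = 0: H_y = (93.6×10 + 151) − T sin 24° = 1087 − 572.14 = 514.86 N.
|H| = √(H_x² + H_y²) = √((1285)² + (514.86)²) = 1384.3 N.

|H| ≈ 1380 N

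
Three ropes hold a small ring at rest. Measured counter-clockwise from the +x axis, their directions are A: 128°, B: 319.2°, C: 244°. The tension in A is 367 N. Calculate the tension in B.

Resolve: ΣF_x = 367 cos 128° + T_B cos 319.2° + T_C cos 244° = 0.
        ΣF_y = 367 sin 128° + T_B sin 319.2° + T_C sin 244° = 0.
The known terms sum to (-225.9, 289.2) N, so 0.7570 T_B − 0.4384 T_C = 225.9 and -0.6534 T_B − 0.8988 T_C = -289.2.
Solving simultaneously: T_B = 341.2 N, T_C = 73.73 N.

T_B ≈ 341 N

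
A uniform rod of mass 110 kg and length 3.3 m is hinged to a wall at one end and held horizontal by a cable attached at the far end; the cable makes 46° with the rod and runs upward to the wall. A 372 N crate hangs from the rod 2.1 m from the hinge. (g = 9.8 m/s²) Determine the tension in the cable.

T ≈ 1080 N

Take torques about the hinge: T sin 46° · 3.3 = 110×9.8×1.65 + 372×2.1 = 2559.9 N·m.
So T = 2559.9 / (0.7193 × 3.3) = 1078.4 N.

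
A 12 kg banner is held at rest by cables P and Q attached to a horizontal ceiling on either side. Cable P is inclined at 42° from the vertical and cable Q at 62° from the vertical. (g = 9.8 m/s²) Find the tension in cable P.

T_P ≈ 107 N

Angles from the horizontal: cable P is 90° − 42° = 48°, cable Q is 90° − 62° = 28°.
Weight W = 12 × 9.8 = 117.6 N acts straight down.
Horizontal: T_P cos 48° = T_Q cos 28°  →  T_Q = 0.7578 T_P.
Vertical: T_P sin 48° + T_Q sin 28° = 117.6.
Substituting the horizontal relation into the vertical equation gives 1.099 T_P = 117.6, so T_P = 107 N.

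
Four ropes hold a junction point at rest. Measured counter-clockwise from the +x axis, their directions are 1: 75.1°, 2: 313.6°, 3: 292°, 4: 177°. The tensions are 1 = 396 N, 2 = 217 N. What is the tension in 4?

T_4 ≈ 350 N

Resolve: ΣF_x = 396 cos 75.1° + 217 cos 313.6° + T_3 cos 292° + T_4 cos 177° = 0.
        ΣF_y = 396 sin 75.1° + 217 sin 313.6° + T_3 sin 292° + T_4 sin 177° = 0.
The known terms sum to (251.5, 225.5) N, so 0.3746 T_3 − 0.9986 T_4 = -251.5 and -0.9272 T_3 + 0.0523 T_4 = -225.5.
Solving simultaneously: T_3 = 263 N, T_4 = 350.5 N.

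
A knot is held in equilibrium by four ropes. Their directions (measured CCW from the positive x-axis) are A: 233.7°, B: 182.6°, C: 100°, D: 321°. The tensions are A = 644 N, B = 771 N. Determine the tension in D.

Resolve: ΣF_x = 644 cos 233.7° + 771 cos 182.6° + T_C cos 100° + T_D cos 321° = 0.
        ΣF_y = 644 sin 233.7° + 771 sin 182.6° + T_C sin 100° + T_D sin 321° = 0.
The known terms sum to (-1151, -554) N, so -0.1736 T_C + 0.7771 T_D = 1151 and 0.9848 T_C − 0.6293 T_D = 554.
Solving simultaneously: T_C = 1761 N, T_D = 1875 N.

T_D ≈ 1880 N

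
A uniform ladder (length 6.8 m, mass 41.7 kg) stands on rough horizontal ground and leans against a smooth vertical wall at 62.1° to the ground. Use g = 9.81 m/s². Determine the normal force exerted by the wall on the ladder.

N_wall ≈ 108 N

Torques about the foot: N_wall · 6.8 sin 62.1° = 41.7×9.81×3.4 cos 62.1° → N_wall = 108.3 N.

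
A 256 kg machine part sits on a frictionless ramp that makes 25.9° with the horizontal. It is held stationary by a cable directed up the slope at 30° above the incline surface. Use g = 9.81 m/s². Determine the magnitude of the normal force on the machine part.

Take axes along and perpendicular to the incline. Weight components: W sin 25.9° = 1097 N down-slope, W cos 25.9° = 2259 N into the surface.
Along incline: T cos 30° = W sin 25.9° → T = 1267 N.
Perpendicular: N = W cos 25.9° − T sin 30° = 1626 N.

N ≈ 1630 N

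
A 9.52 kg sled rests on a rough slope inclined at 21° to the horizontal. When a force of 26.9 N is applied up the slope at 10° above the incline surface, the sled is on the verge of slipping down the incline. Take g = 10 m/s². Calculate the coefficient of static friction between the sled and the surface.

μ ≈ 0.0906

On the verge of sliding down the incline, friction is at its maximum μN and acts up the slope.
Perpendicular to incline: N = W cos 21° − P sin 10° = 88.88 − 4.671 = 84.21 N.
Along incline: P cos 10° + μN = W sin 21° → μ = (W sin 21° − P cos 10°) / N = 0.09056.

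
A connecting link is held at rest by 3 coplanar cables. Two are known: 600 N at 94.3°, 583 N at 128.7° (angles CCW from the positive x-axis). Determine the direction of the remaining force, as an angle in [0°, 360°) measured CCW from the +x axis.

Sum the known components: ΣF_x = -409.5 N, ΣF_y = 1053 N.
For equilibrium the remaining force must supply (−ΣF_x, −ΣF_y) = (409.5, -1053) N.
Magnitude = √((409.5)² + (-1053)²) = 1130 N; direction = atan2(-1053, 409.5) = 291.2°.

θ ≈ 291°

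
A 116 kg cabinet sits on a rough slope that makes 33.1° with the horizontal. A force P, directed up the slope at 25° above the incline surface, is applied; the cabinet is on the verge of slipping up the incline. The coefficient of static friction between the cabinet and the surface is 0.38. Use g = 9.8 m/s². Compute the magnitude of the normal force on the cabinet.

N ≈ 563 N

On the verge of sliding up the incline, friction equals μN and acts down the slope.
Perpendicular: N + P sin 25° = W cos 33.1° = 952.3 N.
Along incline: P cos 25° = W sin 33.1° + μN  with W sin 33.1° = 620.8 N.
Solving the pair for P and N: P = 921.1 N, N = 563.1 N (and f = μN = 214 N).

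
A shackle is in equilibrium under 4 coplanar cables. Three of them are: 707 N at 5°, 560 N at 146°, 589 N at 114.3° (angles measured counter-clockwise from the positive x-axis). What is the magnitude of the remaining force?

Sum the known components: ΣF_x = -2.333 N, ΣF_y = 911.6 N.
For equilibrium the remaining force must supply (−ΣF_x, −ΣF_y) = (2.333, -911.6) N.
Magnitude = √((2.333)² + (-911.6)²) = 911.6 N; direction = atan2(-911.6, 2.333) = 270.1°.

F ≈ 912 N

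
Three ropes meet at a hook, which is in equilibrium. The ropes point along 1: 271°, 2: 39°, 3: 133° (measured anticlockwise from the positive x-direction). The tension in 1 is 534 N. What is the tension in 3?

Resolve: ΣF_x = 534 cos 271° + T_2 cos 39° + T_3 cos 133° = 0.
        ΣF_y = 534 sin 271° + T_2 sin 39° + T_3 sin 133° = 0.
The known terms sum to (9.32, -533.9) N, so 0.7771 T_2 − 0.6820 T_3 = -9.32 and 0.6293 T_2 + 0.7314 T_3 = 533.9.
Solving simultaneously: T_2 = 358.2 N, T_3 = 421.8 N.

T_3 ≈ 422 N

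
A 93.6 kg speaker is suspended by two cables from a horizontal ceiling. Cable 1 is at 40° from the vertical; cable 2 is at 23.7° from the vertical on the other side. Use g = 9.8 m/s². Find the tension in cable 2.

T_2 ≈ 658 N

Angles from the horizontal: cable 1 is 90° − 40° = 50°, cable 2 is 90° − 23.7° = 66.3°.
Weight W = 93.6 × 9.8 = 917.3 N acts straight down.
Horizontal: T_1 cos 50° = T_2 cos 66.3°  →  T_1 = 0.6253 T_2.
Vertical: T_1 sin 50° + T_2 sin 66.3° = 917.3.
Substituting the horizontal relation into the vertical equation gives 1.395 T_2 = 917.3, so T_2 = 657.7 N.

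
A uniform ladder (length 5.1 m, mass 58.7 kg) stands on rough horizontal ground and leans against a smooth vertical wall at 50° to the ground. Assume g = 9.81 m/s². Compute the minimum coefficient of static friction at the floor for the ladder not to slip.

ΣF_y = 0: N_floor = 58.7×9.81 = 575.85 N.
Torques about the foot: N_wall · 5.1 sin 50° = 58.7×9.81×2.55 cos 50° → N_wall = 241.6 N.
ΣF_x = 0: f_floor = N_wall = 241.6 N.
μ_min = f_floor / N_floor = 241.6 / 575.85 = 0.4195.

μ_min ≈ 0.420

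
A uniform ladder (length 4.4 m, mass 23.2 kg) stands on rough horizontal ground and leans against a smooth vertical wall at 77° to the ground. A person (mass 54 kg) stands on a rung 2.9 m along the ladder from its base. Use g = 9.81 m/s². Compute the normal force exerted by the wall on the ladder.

N_wall ≈ 107 N

Torques about the foot: N_wall · 4.4 sin 77° = 23.2×9.81×2.2 cos 77° + 54×9.81×2.9 cos 77° → N_wall = 106.88 N.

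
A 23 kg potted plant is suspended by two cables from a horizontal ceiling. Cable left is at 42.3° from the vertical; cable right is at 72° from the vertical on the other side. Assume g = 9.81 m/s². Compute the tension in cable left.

T_left ≈ 235 N

Angles from the horizontal: cable left is 90° − 42.3° = 47.7°, cable right is 90° − 72° = 18°.
Weight W = 23 × 9.81 = 225.6 N acts straight down.
Horizontal: T_left cos 47.7° = T_right cos 18°  →  T_right = 0.7076 T_left.
Vertical: T_left sin 47.7° + T_right sin 18° = 225.6.
Substituting the horizontal relation into the vertical equation gives 0.9583 T_left = 225.6, so T_left = 235.4 N.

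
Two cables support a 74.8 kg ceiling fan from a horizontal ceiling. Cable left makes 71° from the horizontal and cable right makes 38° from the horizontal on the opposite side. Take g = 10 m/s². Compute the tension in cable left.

Weight W = 74.8 × 10 = 748 N acts straight down.
Horizontal: T_left cos 71° = T_right cos 38°  →  T_right = 0.4132 T_left.
Vertical: T_left sin 71° + T_right sin 38° = 748.
Substituting the horizontal relation into the vertical equation gives 1.2 T_left = 748, so T_left = 623.4 N.

T_left ≈ 623 N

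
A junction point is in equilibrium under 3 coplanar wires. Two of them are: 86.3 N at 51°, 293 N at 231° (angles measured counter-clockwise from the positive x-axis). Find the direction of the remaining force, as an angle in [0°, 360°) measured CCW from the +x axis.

Sum the known components: ΣF_x = -130.1 N, ΣF_y = -160.6 N.
For equilibrium the remaining force must supply (−ΣF_x, −ΣF_y) = (130.1, 160.6) N.
Magnitude = √((130.1)² + (160.6)²) = 206.7 N; direction = atan2(160.6, 130.1) = 51.0°.

θ ≈ 51°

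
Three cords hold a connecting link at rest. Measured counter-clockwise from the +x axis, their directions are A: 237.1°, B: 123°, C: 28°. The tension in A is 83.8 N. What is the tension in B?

T_B ≈ 40.9 N

Resolve: ΣF_x = 83.8 cos 237.1° + T_B cos 123° + T_C cos 28° = 0.
        ΣF_y = 83.8 sin 237.1° + T_B sin 123° + T_C sin 28° = 0.
The known terms sum to (-45.52, -70.36) N, so -0.5446 T_B + 0.8829 T_C = 45.52 and 0.8387 T_B + 0.4695 T_C = 70.36.
Solving simultaneously: T_B = 40.91 N, T_C = 76.79 N.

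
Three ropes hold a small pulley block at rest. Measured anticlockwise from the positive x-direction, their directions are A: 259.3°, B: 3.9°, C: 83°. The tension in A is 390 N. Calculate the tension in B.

Resolve: ΣF_x = 390 cos 259.3° + T_B cos 3.9° + T_C cos 83° = 0.
        ΣF_y = 390 sin 259.3° + T_B sin 3.9° + T_C sin 83° = 0.
The known terms sum to (-72.41, -383.2) N, so 0.9977 T_B + 0.1219 T_C = 72.41 and 0.0680 T_B + 0.9925 T_C = 383.2.
Solving simultaneously: T_B = 25.63 N, T_C = 384.3 N.

T_B ≈ 25.6 N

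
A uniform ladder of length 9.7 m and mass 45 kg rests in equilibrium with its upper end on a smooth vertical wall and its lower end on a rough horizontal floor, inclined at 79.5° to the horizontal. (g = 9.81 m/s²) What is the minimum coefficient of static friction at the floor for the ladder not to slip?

ΣF_y = 0: N_floor = 45×9.81 = 441.45 N.
Torques about the foot: N_wall · 9.7 sin 79.5° = 45×9.81×4.85 cos 79.5° → N_wall = 40.909 N.
ΣF_x = 0: f_floor = N_wall = 40.909 N.
μ_min = f_floor / N_floor = 40.909 / 441.45 = 0.09267.

μ_min ≈ 0.0927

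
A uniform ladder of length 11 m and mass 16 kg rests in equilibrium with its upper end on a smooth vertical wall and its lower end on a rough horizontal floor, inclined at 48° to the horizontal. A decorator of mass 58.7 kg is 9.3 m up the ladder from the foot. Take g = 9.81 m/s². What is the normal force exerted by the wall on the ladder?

N_wall ≈ 509 N

Torques about the foot: N_wall · 11 sin 48° = 16×9.81×5.5 cos 48° + 58.7×9.81×9.3 cos 48° → N_wall = 509.03 N.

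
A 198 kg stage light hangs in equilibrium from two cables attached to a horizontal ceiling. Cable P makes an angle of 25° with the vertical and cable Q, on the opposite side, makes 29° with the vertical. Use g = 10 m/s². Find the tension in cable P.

Angles from the horizontal: cable P is 90° − 25° = 65°, cable Q is 90° − 29° = 61°.
Weight W = 198 × 10 = 1980 N acts straight down.
Horizontal: T_P cos 65° = T_Q cos 61°  →  T_Q = 0.8717 T_P.
Vertical: T_P sin 65° + T_Q sin 61° = 1980.
Substituting the horizontal relation into the vertical equation gives 1.669 T_P = 1980, so T_P = 1187 N.

T_P ≈ 1190 N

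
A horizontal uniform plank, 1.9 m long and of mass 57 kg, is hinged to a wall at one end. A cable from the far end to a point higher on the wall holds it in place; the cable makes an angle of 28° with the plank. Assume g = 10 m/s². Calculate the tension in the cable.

Take torques about the hinge: T sin 28° · 1.9 = 57×10×0.95 = 541.5 N·m.
So T = 541.5 / (0.4695 × 1.9) = 607.07 N.

T ≈ 607 N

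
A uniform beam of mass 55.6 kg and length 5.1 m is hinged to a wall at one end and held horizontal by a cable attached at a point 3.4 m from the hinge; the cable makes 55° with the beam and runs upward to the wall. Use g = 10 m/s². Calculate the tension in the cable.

T ≈ 509 N

Take torques about the hinge: T sin 55° · 3.4 = 55.6×10×2.55 = 1417.8 N·m.
So T = 1417.8 / (0.8192 × 3.4) = 509.06 N.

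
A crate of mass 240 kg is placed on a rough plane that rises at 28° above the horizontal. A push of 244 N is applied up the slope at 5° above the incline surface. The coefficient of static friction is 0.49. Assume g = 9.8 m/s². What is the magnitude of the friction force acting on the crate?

Axes along / perpendicular to the incline. W sin 28° = 1104 N down-slope; W cos 28° = 2077 N into the surface.
Perpendicular: N = W cos 28° − P sin 5° = 2077 − 21.27 = 2055 N.
Along incline: P cos 5° + f = W sin 28° (friction acts up-slope) → f = 1104 − 243.1 = 861.1 N.
|f| = 861.1 N ≤ μN = 1007 N, so the crate is indeed static.

f ≈ 861 N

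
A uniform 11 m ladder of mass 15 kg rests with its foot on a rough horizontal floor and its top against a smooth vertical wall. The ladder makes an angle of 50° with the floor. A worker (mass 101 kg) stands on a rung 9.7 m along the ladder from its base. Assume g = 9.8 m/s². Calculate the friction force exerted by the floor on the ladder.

f ≈ 794 N

Torques about the foot: N_wall · 11 sin 50° = 15×9.8×5.5 cos 50° + 101×9.8×9.7 cos 50° → N_wall = 794.06 N.
ΣF_x = 0: f_floor = N_wall = 794.06 N.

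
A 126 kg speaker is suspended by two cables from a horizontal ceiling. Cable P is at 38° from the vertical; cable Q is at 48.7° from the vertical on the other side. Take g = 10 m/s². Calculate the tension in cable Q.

T_Q ≈ 777 N

Angles from the horizontal: cable P is 90° − 38° = 52°, cable Q is 90° − 48.7° = 41.3°.
Weight W = 126 × 10 = 1260 N acts straight down.
Horizontal: T_P cos 52° = T_Q cos 41.3°  →  T_P = 1.22 T_Q.
Vertical: T_P sin 52° + T_Q sin 41.3° = 1260.
Substituting the horizontal relation into the vertical equation gives 1.622 T_Q = 1260, so T_Q = 777 N.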